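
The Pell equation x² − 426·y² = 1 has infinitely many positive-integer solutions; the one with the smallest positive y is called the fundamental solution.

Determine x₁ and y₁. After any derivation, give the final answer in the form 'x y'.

88751 4300

d=426: √d = [20; 1,1,1,3,2,6,2,3,1,1,1,40] (ℓ=12, even), read p_11/q_11
k=0  a_k=20  p_k/q_k = 20/1
…
k=3  a_k=1  p_k/q_k = 62/3
…
k=6  a_k=6  p_k/q_k = 3323/161
…
k=8  a_k=3  p_k/q_k = 24809/1202
…
k=10  a_k=1  p_k/q_k = 56780/2751
k=11  a_k=1  p_k/q_k = 88751/4300
fundamental: x₁=88751, y₁=4300  (since 7876740001 − 426·18490000 = 1)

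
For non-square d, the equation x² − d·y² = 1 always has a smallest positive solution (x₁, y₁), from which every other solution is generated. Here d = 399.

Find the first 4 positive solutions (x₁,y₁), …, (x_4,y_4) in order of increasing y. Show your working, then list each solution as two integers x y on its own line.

d=399: √d = [19; 1,38] (ℓ=2, even), read p_1/q_1
k=0  a_k=19  p_k/q_k = 19/1
k=1  a_k=1  p_k/q_k = 20/1
→ (20, 1).  Check: 20²=400, 399·1²=399, difference 1.
k=2:  x_2 = 20·20+399·1·1 = 799,  y_2 = 20·1+1·20 = 40
k=3:  x_3 = 20·799+399·1·40 = 31940,  y_3 = 20·40+1·799 = 1599
k=4:  x_4 = 20·31940+399·1·1599 = 1276801,  y_4 = 20·1599+1·31940 = 63920

20 1
799 40
31940 1599
1276801 63920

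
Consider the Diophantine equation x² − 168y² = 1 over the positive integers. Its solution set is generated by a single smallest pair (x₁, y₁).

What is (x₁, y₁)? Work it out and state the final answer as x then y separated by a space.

√168 → a₀=12, period (1,24); ℓ=2 even so k=1
k=0  a_k=12  p_k/q_k = 12/1
k=1  a_k=1  p_k/q_k = 13/1
fundamental: x₁=13, y₁=1  (since 169 − 168·1 = 1)

13 1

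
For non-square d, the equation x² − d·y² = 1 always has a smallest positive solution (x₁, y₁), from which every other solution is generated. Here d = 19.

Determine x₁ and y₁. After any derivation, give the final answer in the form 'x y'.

170 39

[4; 2,1,3,1,2,8] for √19; ℓ=6 ⇒ convergent index 5
i=0: a=4 ⇒ p=4, q=1
i=1: a=2 ⇒ p=9, q=2
…
i=4: a=1 ⇒ p=61, q=14
i=5: a=2 ⇒ p=170, q=39
(x₁, y₁) = (170, 39);  170² − 19·39² = 1 ✓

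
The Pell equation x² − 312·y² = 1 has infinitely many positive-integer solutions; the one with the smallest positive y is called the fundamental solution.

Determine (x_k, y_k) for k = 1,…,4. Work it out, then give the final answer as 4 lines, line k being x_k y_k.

[17; 1,1,1,34] for √312; ℓ=4 ⇒ convergent index 3
k=0  a_k=17  p_k/q_k = 17/1
…
k=2  a_k=1  p_k/q_k = 35/2
k=3  a_k=1  p_k/q_k = 53/3
→ (53, 3).  Check: 53²=2809, 312·3²=2808, difference 1.
(x_2, y_2) = (53·53 + 312·3·3, 53·3 + 3·53) = (5617, 318)
(x_3, y_3) = (53·5617 + 312·3·318, 53·318 + 3·5617) = (595349, 33705)
(x_4, y_4) = (53·595349 + 312·3·33705, 53·33705 + 3·595349) = (63101377, 3572412)

53 3
5617 318
595349 33705
63101377 3572412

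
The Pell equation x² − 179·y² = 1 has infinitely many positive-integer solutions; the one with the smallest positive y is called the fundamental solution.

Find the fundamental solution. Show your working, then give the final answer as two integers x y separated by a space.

√179 = [13; 2,1,1,1,3,…,1,2,26, …], period ℓ=14 (even) → k=13
a_0=13:  p_0=13·1+0=13,  q_0=13·0+1=1
…
a_2=1:  p_2=1·27+13=40,  q_2=1·2+1=3
a_3=1:  p_3=1·40+27=67,  q_3=1·3+2=5
a_4=1:  p_4=1·67+40=107,  q_4=1·5+3=8
a_5=3:  p_5=3·107+67=388,  q_5=3·8+5=29
…
a_7=13:  p_7=13·2047+388=26999,  q_7=13·153+29=2018
a_8=5:  p_8=5·26999+2047=137042,  q_8=5·2018+153=10243
a_9=3:  p_9=3·137042+26999=438125,  q_9=3·10243+2018=32747
a_10=1:  p_10=1·438125+137042=575167,  q_10=1·32747+10243=42990
…
a_12=1:  p_12=1·1013292+575167=1588459,  q_12=1·75737+42990=118727
a_13=2:  p_13=2·1588459+1013292=4190210,  q_13=2·118727+75737=313191
(x₁, y₁) = (4190210, 313191);  4190210² − 179·313191² = 1 ✓

4190210 313191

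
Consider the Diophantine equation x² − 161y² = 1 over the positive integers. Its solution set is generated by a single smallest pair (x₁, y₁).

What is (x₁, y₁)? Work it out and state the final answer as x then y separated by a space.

[12; 1,2,4,1,2,1,4,2,1,24] for √161; ℓ=10 ⇒ convergent index 9
k=0  a_k=12  p_k/q_k = 12/1
k=1  a_k=1  p_k/q_k = 13/1
k=2  a_k=2  p_k/q_k = 38/3
k=3  a_k=4  p_k/q_k = 165/13
…
k=6  a_k=1  p_k/q_k = 774/61
…
k=8  a_k=2  p_k/q_k = 8108/639
k=9  a_k=1  p_k/q_k = 11775/928
→ (11775, 928).  Check: 11775²=138650625, 161·928²=138650624, difference 1.

11775 928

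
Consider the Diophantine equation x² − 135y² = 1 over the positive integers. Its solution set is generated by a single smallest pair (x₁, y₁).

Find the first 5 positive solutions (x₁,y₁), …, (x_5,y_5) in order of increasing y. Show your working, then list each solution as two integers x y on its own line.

√135 → a₀=11, period (1,1,1,1,1,1,1,22); ℓ=8 even so k=7
step 0: (11, 1)  from 11·(1,0) + (0,1)
step 1: (12, 1)  from 1·(11,1) + (1,0)
…
step 3: (35, 3)  from 1·(23,2) + (12,1)
step 4: (58, 5)  from 1·(35,3) + (23,2)
step 5: (93, 8)  from 1·(58,5) + (35,3)
step 6: (151, 13)  from 1·(93,8) + (58,5)
step 7: (244, 21)  from 1·(151,13) + (93,8)
(x₁, y₁) = (244, 21);  244² − 135·21² = 1 ✓
(x_2, y_2) = (244·244 + 135·21·21, 244·21 + 21·244) = (119071, 10248)
(x_3, y_3) = (244·119071 + 135·21·10248, 244·10248 + 21·119071) = (58106404, 5001003)
(x_4, y_4) = (244·58106404 + 135·21·5001003, 244·5001003 + 21·58106404) = (28355806081, 2440479216)
(x_5, y_5) = (244·28355806081 + 135·21·2440479216, 244·2440479216 + 21·28355806081) = (13837575261124, 1190948856405)

244 21
119071 10248
58106404 5001003
28355806081 2440479216
13837575261124 1190948856405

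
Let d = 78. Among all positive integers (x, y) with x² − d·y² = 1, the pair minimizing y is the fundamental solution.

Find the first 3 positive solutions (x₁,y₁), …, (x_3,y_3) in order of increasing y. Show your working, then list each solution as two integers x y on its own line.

53 6
5617 636
595349 67410

√78 = [8; 1,4,1,16, …], period ℓ=4 (even) → k=3
step 0: (8, 1)  from 8·(1,0) + (0,1)
step 1: (9, 1)  from 1·(8,1) + (1,0)
step 2: (44, 5)  from 4·(9,1) + (8,1)
step 3: (53, 6)  from 1·(44,5) + (9,1)
(x₁, y₁) = (53, 6);  53² − 78·6² = 1 ✓
k=2:  x_2 = 53·53+78·6·6 = 5617,  y_2 = 53·6+6·53 = 636
k=3:  x_3 = 53·5617+78·6·636 = 595349,  y_3 = 53·636+6·5617 = 67410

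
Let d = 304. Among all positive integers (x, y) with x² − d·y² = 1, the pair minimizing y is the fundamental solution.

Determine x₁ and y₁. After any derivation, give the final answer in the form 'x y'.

57799 3315

√304 → a₀=17, period (2,3,2,1,1,1,1,1,2,3,2,34); ℓ=12 even so k=11
k=0  a_k=17  p_k/q_k = 17/1
…
k=3  a_k=2  p_k/q_k = 279/16
k=4  a_k=1  p_k/q_k = 401/23
k=5  a_k=1  p_k/q_k = 680/39
k=6  a_k=1  p_k/q_k = 1081/62
k=7  a_k=1  p_k/q_k = 1761/101
…
k=10  a_k=3  p_k/q_k = 25177/1444
k=11  a_k=2  p_k/q_k = 57799/3315
(x₁, y₁) = (57799, 3315);  57799² − 304·3315² = 1 ✓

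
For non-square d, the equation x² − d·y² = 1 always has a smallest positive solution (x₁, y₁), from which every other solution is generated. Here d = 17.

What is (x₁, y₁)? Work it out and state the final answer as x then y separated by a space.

33 8

[4; 8] for √17; ℓ=1 ⇒ convergent index 1
i=0: a=4 ⇒ p=4, q=1
i=1: a=8 ⇒ p=33, q=8
→ (33, 8).  Check: 33²=1089, 17·8²=1088, difference 1.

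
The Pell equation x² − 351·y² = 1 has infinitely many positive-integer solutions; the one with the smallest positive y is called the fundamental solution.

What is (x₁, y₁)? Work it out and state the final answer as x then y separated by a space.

√351 = [18; 1,2,1,3,2,2,2,3,1,2,1,36, …], period ℓ=12 (even) → k=11
k=0  a_k=18  p_k/q_k = 18/1
k=1  a_k=1  p_k/q_k = 19/1
…
k=10  a_k=2  p_k/q_k = 45882/2449
k=11  a_k=1  p_k/q_k = 62425/3332
→ (62425, 3332).  Check: 62425²=3896880625, 351·3332²=3896880624, difference 1.

62425 3332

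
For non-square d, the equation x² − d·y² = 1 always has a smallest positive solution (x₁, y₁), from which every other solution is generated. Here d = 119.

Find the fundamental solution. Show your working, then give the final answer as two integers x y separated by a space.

d=119: √d = [10; 1,9,1,20] (ℓ=4, even), read p_3/q_3
a_0=10:  p_0=10·1+0=10,  q_0=10·0+1=1
a_1=1:  p_1=1·10+1=11,  q_1=1·1+0=1
a_2=9:  p_2=9·11+10=109,  q_2=9·1+1=10
a_3=1:  p_3=1·109+11=120,  q_3=1·10+1=11
(x₁, y₁) = (120, 11);  120² − 119·11² = 1 ✓

120 11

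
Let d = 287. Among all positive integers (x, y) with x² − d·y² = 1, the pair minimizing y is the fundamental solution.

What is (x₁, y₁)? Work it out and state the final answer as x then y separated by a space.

288 17

√287 → a₀=16, period (1,15,1,32); ℓ=4 even so k=3
step 0: (16, 1)  from 16·(1,0) + (0,1)
…
step 2: (271, 16)  from 15·(17,1) + (16,1)
step 3: (288, 17)  from 1·(271,16) + (17,1)
fundamental: x₁=288, y₁=17  (since 82944 − 287·289 = 1)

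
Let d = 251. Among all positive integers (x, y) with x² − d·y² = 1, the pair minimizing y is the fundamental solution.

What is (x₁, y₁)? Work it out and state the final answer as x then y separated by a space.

3674890 231957

[15; 1,5,2,1,2,…,5,1,30] for √251; ℓ=14 ⇒ convergent index 13
k=0  a_k=15  p_k/q_k = 15/1
…
k=2  a_k=5  p_k/q_k = 95/6
k=3  a_k=2  p_k/q_k = 206/13
…
k=6  a_k=2  p_k/q_k = 1917/121
k=7  a_k=15  p_k/q_k = 29563/1866
…
k=9  a_k=2  p_k/q_k = 151649/9572
k=10  a_k=1  p_k/q_k = 212692/13425
…
k=12  a_k=5  p_k/q_k = 3097857/195535
k=13  a_k=1  p_k/q_k = 3674890/231957
(x₁, y₁) = (3674890, 231957);  3674890² − 251·231957² = 1 ✓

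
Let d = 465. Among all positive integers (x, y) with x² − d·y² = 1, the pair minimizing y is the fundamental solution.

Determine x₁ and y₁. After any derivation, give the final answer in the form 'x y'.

d=465: √d = [21; 1,1,3,2,2,2,3,1,1,42] (ℓ=10, even), read p_9/q_9
step 0: (21, 1)  from 21·(1,0) + (0,1)
step 1: (22, 1)  from 1·(21,1) + (1,0)
step 2: (43, 2)  from 1·(22,1) + (21,1)
step 3: (151, 7)  from 3·(43,2) + (22,1)
…
step 5: (841, 39)  from 2·(345,16) + (151,7)
step 6: (2027, 94)  from 2·(841,39) + (345,16)
step 7: (6922, 321)  from 3·(2027,94) + (841,39)
step 8: (8949, 415)  from 1·(6922,321) + (2027,94)
step 9: (15871, 736)  from 1·(8949,415) + (6922,321)
fundamental: x₁=15871, y₁=736  (since 251888641 − 465·541696 = 1)

15871 736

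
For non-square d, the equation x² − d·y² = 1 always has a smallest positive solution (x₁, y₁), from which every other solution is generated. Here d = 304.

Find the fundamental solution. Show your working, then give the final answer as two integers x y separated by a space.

57799 3315

√304 → a₀=17, period (2,3,2,1,1,1,1,1,2,3,2,34); ℓ=12 even so k=11
i=0: a=17 ⇒ p=17, q=1
i=1: a=2 ⇒ p=35, q=2
i=2: a=3 ⇒ p=122, q=7
i=3: a=2 ⇒ p=279, q=16
…
i=5: a=1 ⇒ p=680, q=39
i=6: a=1 ⇒ p=1081, q=62
…
i=8: a=1 ⇒ p=2842, q=163
…
i=10: a=3 ⇒ p=25177, q=1444
i=11: a=2 ⇒ p=57799, q=3315
fundamental: x₁=57799, y₁=3315  (since 3340724401 − 304·10989225 = 1)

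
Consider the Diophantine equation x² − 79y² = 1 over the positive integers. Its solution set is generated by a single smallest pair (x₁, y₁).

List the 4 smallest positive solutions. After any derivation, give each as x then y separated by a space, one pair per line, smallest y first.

[8; 1,7,1,16] for √79; ℓ=4 ⇒ convergent index 3
k=0  a_k=8  p_k/q_k = 8/1
k=1  a_k=1  p_k/q_k = 9/1
k=2  a_k=7  p_k/q_k = 71/8
k=3  a_k=1  p_k/q_k = 80/9
fundamental: x₁=80, y₁=9  (since 6400 − 79·81 = 1)
(80+9√79)^2 = 12799 + 1440√79
(80+9√79)^3 = 2047760 + 230391√79
(80+9√79)^4 = 327628801 + 36861120√79

80 9
12799 1440
2047760 230391
327628801 36861120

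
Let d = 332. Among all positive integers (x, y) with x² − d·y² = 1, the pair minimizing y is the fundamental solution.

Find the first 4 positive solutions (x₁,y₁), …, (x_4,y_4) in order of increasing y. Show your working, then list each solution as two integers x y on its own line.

13447 738
361643617 19847772
9726043422151 533785979430
261572211433685377 14355640110942648

√332 = [18; 4,1,1,8,1,1,4,36, …], period ℓ=8 (even) → k=7
i=0: a=18 ⇒ p=18, q=1
i=1: a=4 ⇒ p=73, q=4
i=2: a=1 ⇒ p=91, q=5
i=3: a=1 ⇒ p=164, q=9
i=4: a=8 ⇒ p=1403, q=77
i=5: a=1 ⇒ p=1567, q=86
i=6: a=1 ⇒ p=2970, q=163
i=7: a=4 ⇒ p=13447, q=738
(x₁, y₁) = (13447, 738);  13447² − 332·738² = 1 ✓
n=2: (13447,738)∘(13447,738) = (13447·13447+332·738·738, 13447·738+738·13447) = (361643617,19847772)
n=3: (361643617,19847772)∘(13447,738) = (13447·361643617+332·738·19847772, 13447·19847772+738·361643617) = (9726043422151,533785979430)
n=4: (9726043422151,533785979430)∘(13447,738) = (13447·9726043422151+332·738·533785979430, 13447·533785979430+738·9726043422151) = (261572211433685377,14355640110942648)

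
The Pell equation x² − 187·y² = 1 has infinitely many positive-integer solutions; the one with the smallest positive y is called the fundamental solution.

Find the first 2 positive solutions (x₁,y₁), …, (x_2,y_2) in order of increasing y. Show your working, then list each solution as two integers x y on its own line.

1682 123
5658247 413772

√187 = [13; 1,2,13,2,1,26, …], period ℓ=6 (even) → k=5
step 0: (13, 1)  from 13·(1,0) + (0,1)
step 1: (14, 1)  from 1·(13,1) + (1,0)
step 2: (41, 3)  from 2·(14,1) + (13,1)
…
step 4: (1135, 83)  from 2·(547,40) + (41,3)
step 5: (1682, 123)  from 1·(1135,83) + (547,40)
fundamental: x₁=1682, y₁=123  (since 2829124 − 187·15129 = 1)
k=2:  x_2 = 1682·1682+187·123·123 = 5658247,  y_2 = 1682·123+123·1682 = 413772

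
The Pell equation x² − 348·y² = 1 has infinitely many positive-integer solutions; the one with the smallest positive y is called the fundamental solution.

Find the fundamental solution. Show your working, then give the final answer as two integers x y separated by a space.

[18; 1,1,1,8,1,1,1,36] for √348; ℓ=8 ⇒ convergent index 7
a_0=18:  p_0=18·1+0=18,  q_0=18·0+1=1
…
a_2=1:  p_2=1·19+18=37,  q_2=1·1+1=2
a_3=1:  p_3=1·37+19=56,  q_3=1·2+1=3
a_4=8:  p_4=8·56+37=485,  q_4=8·3+2=26
a_5=1:  p_5=1·485+56=541,  q_5=1·26+3=29
a_6=1:  p_6=1·541+485=1026,  q_6=1·29+26=55
a_7=1:  p_7=1·1026+541=1567,  q_7=1·55+29=84
fundamental: x₁=1567, y₁=84  (since 2455489 − 348·7056 = 1)

1567 84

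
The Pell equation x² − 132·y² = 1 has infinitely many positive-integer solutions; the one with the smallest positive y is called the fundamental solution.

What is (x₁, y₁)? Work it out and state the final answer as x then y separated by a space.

[11; 2,22] for √132; ℓ=2 ⇒ convergent index 1
step 0: (11, 1)  from 11·(1,0) + (0,1)
step 1: (23, 2)  from 2·(11,1) + (1,0)
→ (23, 2).  Check: 23²=529, 132·2²=528, difference 1.

23 2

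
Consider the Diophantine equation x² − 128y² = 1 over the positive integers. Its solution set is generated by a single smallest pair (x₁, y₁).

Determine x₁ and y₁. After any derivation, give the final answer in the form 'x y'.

577 51

d=128: √d = [11; 3,5,3,22] (ℓ=4, even), read p_3/q_3
step 0: (11, 1)  from 11·(1,0) + (0,1)
step 1: (34, 3)  from 3·(11,1) + (1,0)
step 2: (181, 16)  from 5·(34,3) + (11,1)
step 3: (577, 51)  from 3·(181,16) + (34,3)
(x₁, y₁) = (577, 51);  577² − 128·51² = 1 ✓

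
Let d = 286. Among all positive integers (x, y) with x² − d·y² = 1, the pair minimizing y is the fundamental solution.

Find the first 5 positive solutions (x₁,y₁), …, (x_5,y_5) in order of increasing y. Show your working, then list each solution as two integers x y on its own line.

√286 = [16; 1,10,3,3,2,3,3,10,1,32, …], period ℓ=10 (even) → k=9
step 0: (16, 1)  from 16·(1,0) + (0,1)
…
step 2: (186, 11)  from 10·(17,1) + (16,1)
…
step 6: (15102, 893)  from 3·(4397,260) + (1911,113)
…
step 8: (512132, 30283)  from 10·(49703,2939) + (15102,893)
step 9: (561835, 33222)  from 1·(512132,30283) + (49703,2939)
→ (561835, 33222).  Check: 561835²=315658567225, 286·33222²=315658567224, difference 1.
k=2:  x_2 = 561835·561835+286·33222·33222 = 631317134449,  y_2 = 561835·33222+33222·561835 = 37330564740
k=3:  x_3 = 561835·631317134449+286·33222·37330564740 = 709392124465745995,  y_3 = 561835·37330564740+33222·631317134449 = 41947235681362578
k=4:  x_4 = 561835·709392124465745995+286·33222·41947235681362578 = 797122648497793485067201,  y_4 = 561835·41947235681362578+33222·709392124465745995 = 47134850318039357456520
k=5:  x_5 = 561835·797122648497793485067201+286·33222·47134850318039357456520 = 895702806436806213240996001675,  y_5 = 561835·47134850318039357456520+33222·797122648497793485067201 = 52964017256829337557486465822

561835 33222
631317134449 37330564740
709392124465745995 41947235681362578
797122648497793485067201 47134850318039357456520
895702806436806213240996001675 52964017256829337557486465822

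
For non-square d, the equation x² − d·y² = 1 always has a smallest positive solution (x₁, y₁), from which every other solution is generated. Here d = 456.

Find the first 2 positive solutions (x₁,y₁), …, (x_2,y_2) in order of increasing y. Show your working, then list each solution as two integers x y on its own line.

[21; 2,1,4,1,2,42] for √456; ℓ=6 ⇒ convergent index 5
step 0: (21, 1)  from 21·(1,0) + (0,1)
step 1: (43, 2)  from 2·(21,1) + (1,0)
…
step 3: (299, 14)  from 4·(64,3) + (43,2)
step 4: (363, 17)  from 1·(299,14) + (64,3)
step 5: (1025, 48)  from 2·(363,17) + (299,14)
(x₁, y₁) = (1025, 48);  1025² − 456·48² = 1 ✓
(x_2, y_2) = (1025·1025 + 456·48·48, 1025·48 + 48·1025) = (2101249, 98400)

1025 48
2101249 98400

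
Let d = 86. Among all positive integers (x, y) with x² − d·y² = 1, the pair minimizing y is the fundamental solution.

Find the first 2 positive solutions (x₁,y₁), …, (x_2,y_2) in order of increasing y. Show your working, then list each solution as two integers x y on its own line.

[9; 3,1,1,1,8,1,1,1,3,18] for √86; ℓ=10 ⇒ convergent index 9
step 0: (9, 1)  from 9·(1,0) + (0,1)
…
step 6: (983, 106)  from 1·(881,95) + (102,11)
…
step 8: (2847, 307)  from 1·(1864,201) + (983,106)
step 9: (10405, 1122)  from 3·(2847,307) + (1864,201)
→ (10405, 1122).  Check: 10405²=108264025, 86·1122²=108264024, difference 1.
(10405+1122√86)^2 = 216528049 + 23348820√86

10405 1122
216528049 23348820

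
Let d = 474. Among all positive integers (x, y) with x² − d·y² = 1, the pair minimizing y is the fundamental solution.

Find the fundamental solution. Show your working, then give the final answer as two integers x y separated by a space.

193549 8890

√474 → a₀=21, period (1,3,2,1,1,…,3,1,42); ℓ=14 even so k=13
i=0: a=21 ⇒ p=21, q=1
…
i=6: a=1 ⇒ p=762, q=35
i=7: a=6 ⇒ p=5051, q=232
i=8: a=1 ⇒ p=5813, q=267
i=9: a=1 ⇒ p=10864, q=499
i=10: a=1 ⇒ p=16677, q=766
i=11: a=2 ⇒ p=44218, q=2031
i=12: a=3 ⇒ p=149331, q=6859
i=13: a=1 ⇒ p=193549, q=8890
(x₁, y₁) = (193549, 8890);  193549² − 474·8890² = 1 ✓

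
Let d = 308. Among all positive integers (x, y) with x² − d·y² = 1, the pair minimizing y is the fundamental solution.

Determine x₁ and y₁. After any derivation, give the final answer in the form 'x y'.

d=308: √d = [17; 1,1,4,1,1,34] (ℓ=6, even), read p_5/q_5
step 0: (17, 1)  from 17·(1,0) + (0,1)
step 1: (18, 1)  from 1·(17,1) + (1,0)
…
step 4: (193, 11)  from 1·(158,9) + (35,2)
step 5: (351, 20)  from 1·(193,11) + (158,9)
→ (351, 20).  Check: 351²=123201, 308·20²=123200, difference 1.

351 20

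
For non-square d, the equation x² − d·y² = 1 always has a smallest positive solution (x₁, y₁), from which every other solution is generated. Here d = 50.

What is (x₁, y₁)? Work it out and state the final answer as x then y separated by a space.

√50 → a₀=7, period (14); ℓ=1 odd so k=1
k=0  a_k=7  p_k/q_k = 7/1
k=1  a_k=14  p_k/q_k = 99/14
(x₁, y₁) = (99, 14);  99² − 50·14² = 1 ✓

99 14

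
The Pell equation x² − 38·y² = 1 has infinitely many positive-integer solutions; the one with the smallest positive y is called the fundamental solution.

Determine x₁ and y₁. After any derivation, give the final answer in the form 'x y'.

37 6

d=38: √d = [6; 6,12] (ℓ=2, even), read p_1/q_1
k=0  a_k=6  p_k/q_k = 6/1
k=1  a_k=6  p_k/q_k = 37/6
fundamental: x₁=37, y₁=6  (since 1369 − 38·36 = 1)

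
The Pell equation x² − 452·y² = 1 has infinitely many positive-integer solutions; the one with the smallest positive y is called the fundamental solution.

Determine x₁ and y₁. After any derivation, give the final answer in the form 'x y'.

1204353 56648

[21; 3,1,5,3,10,3,5,1,3,42] for √452; ℓ=10 ⇒ convergent index 9
a_0=21:  p_0=21·1+0=21,  q_0=21·0+1=1
a_1=3:  p_1=3·21+1=64,  q_1=3·1+0=3
a_2=1:  p_2=1·64+21=85,  q_2=1·3+1=4
a_3=5:  p_3=5·85+64=489,  q_3=5·4+3=23
a_4=3:  p_4=3·489+85=1552,  q_4=3·23+4=73
…
a_8=1:  p_8=1·263904+49579=313483,  q_8=1·12413+2332=14745
a_9=3:  p_9=3·313483+263904=1204353,  q_9=3·14745+12413=56648
→ (1204353, 56648).  Check: 1204353²=1450466148609, 452·56648²=1450466148608, difference 1.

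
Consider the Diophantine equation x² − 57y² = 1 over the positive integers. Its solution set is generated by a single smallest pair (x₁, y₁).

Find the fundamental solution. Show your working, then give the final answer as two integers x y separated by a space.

151 20

d=57: √d = [7; 1,1,4,1,1,14] (ℓ=6, even), read p_5/q_5
a_0=7:  p_0=7·1+0=7,  q_0=7·0+1=1
…
a_2=1:  p_2=1·8+7=15,  q_2=1·1+1=2
a_3=4:  p_3=4·15+8=68,  q_3=4·2+1=9
a_4=1:  p_4=1·68+15=83,  q_4=1·9+2=11
a_5=1:  p_5=1·83+68=151,  q_5=1·11+9=20
(x₁, y₁) = (151, 20);  151² − 57·20² = 1 ✓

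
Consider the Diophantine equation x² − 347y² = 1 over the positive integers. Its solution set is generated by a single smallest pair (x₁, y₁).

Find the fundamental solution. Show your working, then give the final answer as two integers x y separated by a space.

[18; 1,1,1,2,4,…,1,1,36] for √347; ℓ=14 ⇒ convergent index 13
a_0=18:  p_0=18·1+0=18,  q_0=18·0+1=1
…
a_4=2:  p_4=2·56+37=149,  q_4=2·3+2=8
a_5=4:  p_5=4·149+56=652,  q_5=4·8+3=35
a_6=1:  p_6=1·652+149=801,  q_6=1·35+8=43
…
a_8=1:  p_8=1·14269+801=15070,  q_8=1·766+43=809
…
a_11=1:  p_11=1·164168+74549=238717,  q_11=1·8813+4002=12815
a_12=1:  p_12=1·238717+164168=402885,  q_12=1·12815+8813=21628
a_13=1:  p_13=1·402885+238717=641602,  q_13=1·21628+12815=34443
→ (641602, 34443).  Check: 641602²=411653126404, 347·34443²=411653126403, difference 1.

641602 34443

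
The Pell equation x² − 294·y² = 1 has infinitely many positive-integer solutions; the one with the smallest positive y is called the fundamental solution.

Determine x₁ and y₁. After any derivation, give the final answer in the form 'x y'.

4801 280

[17; 6,1,4,1,6,34] for √294; ℓ=6 ⇒ convergent index 5
i=0: a=17 ⇒ p=17, q=1
…
i=4: a=1 ⇒ p=703, q=41
i=5: a=6 ⇒ p=4801, q=280
(x₁, y₁) = (4801, 280);  4801² − 294·280² = 1 ✓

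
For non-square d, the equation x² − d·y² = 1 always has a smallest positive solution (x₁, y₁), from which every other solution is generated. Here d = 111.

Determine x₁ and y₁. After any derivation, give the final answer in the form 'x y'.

295 28

[10; 1,1,6,1,1,20] for √111; ℓ=6 ⇒ convergent index 5
a_0=10:  p_0=10·1+0=10,  q_0=10·0+1=1
a_1=1:  p_1=1·10+1=11,  q_1=1·1+0=1
…
a_3=6:  p_3=6·21+11=137,  q_3=6·2+1=13
a_4=1:  p_4=1·137+21=158,  q_4=1·13+2=15
a_5=1:  p_5=1·158+137=295,  q_5=1·15+13=28
(x₁, y₁) = (295, 28);  295² − 111·28² = 1 ✓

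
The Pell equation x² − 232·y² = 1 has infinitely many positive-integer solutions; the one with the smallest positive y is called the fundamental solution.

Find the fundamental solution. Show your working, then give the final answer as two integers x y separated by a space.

19603 1287

√232 → a₀=15, period (4,3,7,3,4,30); ℓ=6 even so k=5
k=0  a_k=15  p_k/q_k = 15/1
…
k=3  a_k=7  p_k/q_k = 1447/95
k=4  a_k=3  p_k/q_k = 4539/298
k=5  a_k=4  p_k/q_k = 19603/1287
(x₁, y₁) = (19603, 1287);  19603² − 232·1287² = 1 ✓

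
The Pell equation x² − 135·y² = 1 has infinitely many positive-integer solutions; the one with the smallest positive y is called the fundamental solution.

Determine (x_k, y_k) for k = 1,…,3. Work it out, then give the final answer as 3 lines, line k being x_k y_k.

244 21
119071 10248
58106404 5001003

[11; 1,1,1,1,1,1,1,22] for √135; ℓ=8 ⇒ convergent index 7
step 0: (11, 1)  from 11·(1,0) + (0,1)
step 1: (12, 1)  from 1·(11,1) + (1,0)
…
step 3: (35, 3)  from 1·(23,2) + (12,1)
…
step 5: (93, 8)  from 1·(58,5) + (35,3)
step 6: (151, 13)  from 1·(93,8) + (58,5)
step 7: (244, 21)  from 1·(151,13) + (93,8)
fundamental: x₁=244, y₁=21  (since 59536 − 135·441 = 1)
k=2:  x_2 = 244·244+135·21·21 = 119071,  y_2 = 244·21+21·244 = 10248
k=3:  x_3 = 244·119071+135·21·10248 = 58106404,  y_3 = 244·10248+21·119071 = 5001003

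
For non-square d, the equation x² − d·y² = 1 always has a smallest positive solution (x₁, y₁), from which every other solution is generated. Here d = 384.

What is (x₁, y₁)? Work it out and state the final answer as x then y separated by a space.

√384 = [19; 1,1,2,9,2,1,1,38, …], period ℓ=8 (even) → k=7
i=0: a=19 ⇒ p=19, q=1
…
i=2: a=1 ⇒ p=39, q=2
i=3: a=2 ⇒ p=98, q=5
i=4: a=9 ⇒ p=921, q=47
i=5: a=2 ⇒ p=1940, q=99
i=6: a=1 ⇒ p=2861, q=146
i=7: a=1 ⇒ p=4801, q=245
(x₁, y₁) = (4801, 245);  4801² − 384·245² = 1 ✓

4801 245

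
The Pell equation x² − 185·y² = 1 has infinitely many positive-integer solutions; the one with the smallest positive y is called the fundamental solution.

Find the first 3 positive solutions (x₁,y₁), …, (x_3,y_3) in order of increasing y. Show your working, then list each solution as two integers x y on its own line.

d=185: √d = [13; 1,1,1,1,26] (ℓ=5, odd), read p_9/q_9
k=0  a_k=13  p_k/q_k = 13/1
k=1  a_k=1  p_k/q_k = 14/1
…
k=5  a_k=26  p_k/q_k = 1809/133
k=6  a_k=1  p_k/q_k = 1877/138
k=7  a_k=1  p_k/q_k = 3686/271
k=8  a_k=1  p_k/q_k = 5563/409
k=9  a_k=1  p_k/q_k = 9249/680
→ (9249, 680).  Check: 9249²=85544001, 185·680²=85544000, difference 1.
(9249+680√185)^2 = 171088001 + 12578640√185
(9249+680√185)^3 = 3164785833249 + 232679682040√185

9249 680
171088001 12578640
3164785833249 232679682040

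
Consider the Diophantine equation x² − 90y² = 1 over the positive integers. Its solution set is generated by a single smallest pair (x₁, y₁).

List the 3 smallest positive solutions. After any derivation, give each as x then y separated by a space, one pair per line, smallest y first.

19 2
721 76
27379 2886

√90 = [9; 2,18, …], period ℓ=2 (even) → k=1
k=0  a_k=9  p_k/q_k = 9/1
k=1  a_k=2  p_k/q_k = 19/2
→ (19, 2).  Check: 19²=361, 90·2²=360, difference 1.
n=2: (19,2)∘(19,2) = (19·19+90·2·2, 19·2+2·19) = (721,76)
n=3: (721,76)∘(19,2) = (19·721+90·2·76, 19·76+2·721) = (27379,2886)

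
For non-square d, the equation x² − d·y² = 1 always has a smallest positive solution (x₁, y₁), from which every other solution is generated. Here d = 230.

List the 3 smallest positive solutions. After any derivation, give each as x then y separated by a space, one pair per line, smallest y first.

d=230: √d = [15; 6,30] (ℓ=2, even), read p_1/q_1
k=0  a_k=15  p_k/q_k = 15/1
k=1  a_k=6  p_k/q_k = 91/6
fundamental: x₁=91, y₁=6  (since 8281 − 230·36 = 1)
(x_2, y_2) = (91·91 + 230·6·6, 91·6 + 6·91) = (16561, 1092)
(x_3, y_3) = (91·16561 + 230·6·1092, 91·1092 + 6·16561) = (3014011, 198738)

91 6
16561 1092
3014011 198738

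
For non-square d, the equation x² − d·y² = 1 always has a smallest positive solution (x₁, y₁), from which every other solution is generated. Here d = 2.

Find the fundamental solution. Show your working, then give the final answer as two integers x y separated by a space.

[1; 2] for √2; ℓ=1 ⇒ convergent index 1
a_0=1:  p_0=1·1+0=1,  q_0=1·0+1=1
a_1=2:  p_1=2·1+1=3,  q_1=2·1+0=2
fundamental: x₁=3, y₁=2  (since 9 − 2·4 = 1)

3 2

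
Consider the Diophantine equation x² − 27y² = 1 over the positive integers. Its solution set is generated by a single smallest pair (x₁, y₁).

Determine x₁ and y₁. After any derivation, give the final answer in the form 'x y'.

√27 = [5; 5,10, …], period ℓ=2 (even) → k=1
i=0: a=5 ⇒ p=5, q=1
i=1: a=5 ⇒ p=26, q=5
fundamental: x₁=26, y₁=5  (since 676 − 27·25 = 1)

26 5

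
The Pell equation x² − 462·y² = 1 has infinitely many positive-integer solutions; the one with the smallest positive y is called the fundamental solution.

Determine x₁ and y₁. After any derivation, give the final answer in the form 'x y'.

43 2

d=462: √d = [21; 2,42] (ℓ=2, even), read p_1/q_1
step 0: (21, 1)  from 21·(1,0) + (0,1)
step 1: (43, 2)  from 2·(21,1) + (1,0)
→ (43, 2).  Check: 43²=1849, 462·2²=1848, difference 1.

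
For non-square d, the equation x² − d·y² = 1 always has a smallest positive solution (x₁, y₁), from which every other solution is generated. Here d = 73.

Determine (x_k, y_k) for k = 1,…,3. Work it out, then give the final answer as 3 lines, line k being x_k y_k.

2281249 267000
10408194000001 1218186966000
47487364308614281249 5557975596000801000

d=73: √d = [8; 1,1,5,5,1,1,16] (ℓ=7, odd), read p_13/q_13
k=0  a_k=8  p_k/q_k = 8/1
k=1  a_k=1  p_k/q_k = 9/1
k=2  a_k=1  p_k/q_k = 17/2
k=3  a_k=5  p_k/q_k = 94/11
k=4  a_k=5  p_k/q_k = 487/57
…
k=6  a_k=1  p_k/q_k = 1068/125
…
k=8  a_k=1  p_k/q_k = 18737/2193
k=9  a_k=1  p_k/q_k = 36406/4261
k=10  a_k=5  p_k/q_k = 200767/23498
…
k=12  a_k=1  p_k/q_k = 1241008/145249
k=13  a_k=1  p_k/q_k = 2281249/267000
fundamental: x₁=2281249, y₁=267000  (since 5204097000001 − 73·71289000000 = 1)
(x_2, y_2) = (2281249·2281249 + 73·267000·267000, 2281249·267000 + 267000·2281249) = (10408194000001, 1218186966000)
(x_3, y_3) = (2281249·10408194000001 + 73·267000·1218186966000, 2281249·1218186966000 + 267000·10408194000001) = (47487364308614281249, 5557975596000801000)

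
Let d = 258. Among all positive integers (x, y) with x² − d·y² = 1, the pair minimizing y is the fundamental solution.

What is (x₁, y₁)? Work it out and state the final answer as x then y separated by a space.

√258 = [16; 16,32, …], period ℓ=2 (even) → k=1
step 0: (16, 1)  from 16·(1,0) + (0,1)
step 1: (257, 16)  from 16·(16,1) + (1,0)
fundamental: x₁=257, y₁=16  (since 66049 − 258·256 = 1)

257 16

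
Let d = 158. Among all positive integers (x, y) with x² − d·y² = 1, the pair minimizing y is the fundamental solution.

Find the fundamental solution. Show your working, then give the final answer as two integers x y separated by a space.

7743 616

[12; 1,1,3,12,3,1,1,24] for √158; ℓ=8 ⇒ convergent index 7
i=0: a=12 ⇒ p=12, q=1
i=1: a=1 ⇒ p=13, q=1
…
i=3: a=3 ⇒ p=88, q=7
i=4: a=12 ⇒ p=1081, q=86
i=5: a=3 ⇒ p=3331, q=265
i=6: a=1 ⇒ p=4412, q=351
i=7: a=1 ⇒ p=7743, q=616
→ (7743, 616).  Check: 7743²=59954049, 158·616²=59954048, difference 1.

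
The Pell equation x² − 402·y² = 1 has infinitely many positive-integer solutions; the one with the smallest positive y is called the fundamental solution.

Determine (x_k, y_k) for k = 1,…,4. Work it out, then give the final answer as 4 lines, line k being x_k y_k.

d=402: √d = [20; 20,40] (ℓ=2, even), read p_1/q_1
k=0  a_k=20  p_k/q_k = 20/1
k=1  a_k=20  p_k/q_k = 401/20
fundamental: x₁=401, y₁=20  (since 160801 − 402·400 = 1)
n=2: (401,20)∘(401,20) = (401·401+402·20·20, 401·20+20·401) = (321601,16040)
n=3: (321601,16040)∘(401,20) = (401·321601+402·20·16040, 401·16040+20·321601) = (257923601,12864060)
n=4: (257923601,12864060)∘(401,20) = (401·257923601+402·20·12864060, 401·12864060+20·257923601) = (206854406401,10316960080)

401 20
321601 16040
257923601 12864060
206854406401 10316960080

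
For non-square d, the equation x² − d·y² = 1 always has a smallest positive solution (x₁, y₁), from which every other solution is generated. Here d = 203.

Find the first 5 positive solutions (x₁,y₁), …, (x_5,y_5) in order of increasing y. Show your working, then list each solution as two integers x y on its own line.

[14; 4,28] for √203; ℓ=2 ⇒ convergent index 1
k=0  a_k=14  p_k/q_k = 14/1
k=1  a_k=4  p_k/q_k = 57/4
(x₁, y₁) = (57, 4);  57² − 203·4² = 1 ✓
k=2:  x_2 = 57·57+203·4·4 = 6497,  y_2 = 57·4+4·57 = 456
k=3:  x_3 = 57·6497+203·4·456 = 740601,  y_3 = 57·456+4·6497 = 51980
k=4:  x_4 = 57·740601+203·4·51980 = 84422017,  y_4 = 57·51980+4·740601 = 5925264
k=5:  x_5 = 57·84422017+203·4·5925264 = 9623369337,  y_5 = 57·5925264+4·84422017 = 675428116

57 4
6497 456
740601 51980
84422017 5925264
9623369337 675428116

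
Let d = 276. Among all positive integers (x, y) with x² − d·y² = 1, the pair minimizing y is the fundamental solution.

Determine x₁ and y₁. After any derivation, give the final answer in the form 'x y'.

7775 468

√276 → a₀=16, period (1,1,1,1,2,2,2,1,1,1,1,32); ℓ=12 even so k=11
a_0=16:  p_0=16·1+0=16,  q_0=16·0+1=1
…
a_3=1:  p_3=1·33+17=50,  q_3=1·2+1=3
a_4=1:  p_4=1·50+33=83,  q_4=1·3+2=5
a_5=2:  p_5=2·83+50=216,  q_5=2·5+3=13
a_6=2:  p_6=2·216+83=515,  q_6=2·13+5=31
a_7=2:  p_7=2·515+216=1246,  q_7=2·31+13=75
a_8=1:  p_8=1·1246+515=1761,  q_8=1·75+31=106
a_9=1:  p_9=1·1761+1246=3007,  q_9=1·106+75=181
a_10=1:  p_10=1·3007+1761=4768,  q_10=1·181+106=287
a_11=1:  p_11=1·4768+3007=7775,  q_11=1·287+181=468
(x₁, y₁) = (7775, 468);  7775² − 276·468² = 1 ✓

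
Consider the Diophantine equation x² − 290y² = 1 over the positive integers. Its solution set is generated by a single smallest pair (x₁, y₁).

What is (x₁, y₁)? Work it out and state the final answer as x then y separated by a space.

579 34

d=290: √d = [17; 34] (ℓ=1, odd), read p_1/q_1
k=0  a_k=17  p_k/q_k = 17/1
k=1  a_k=34  p_k/q_k = 579/34
fundamental: x₁=579, y₁=34  (since 335241 − 290·1156 = 1)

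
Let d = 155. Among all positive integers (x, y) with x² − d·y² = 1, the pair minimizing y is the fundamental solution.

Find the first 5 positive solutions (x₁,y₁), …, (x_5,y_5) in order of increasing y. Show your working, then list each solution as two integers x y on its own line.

√155 → a₀=12, period (2,4,2,24); ℓ=4 even so k=3
k=0  a_k=12  p_k/q_k = 12/1
…
k=2  a_k=4  p_k/q_k = 112/9
k=3  a_k=2  p_k/q_k = 249/20
(x₁, y₁) = (249, 20);  249² − 155·20² = 1 ✓
k=2:  x_2 = 249·249+155·20·20 = 124001,  y_2 = 249·20+20·249 = 9960
k=3:  x_3 = 249·124001+155·20·9960 = 61752249,  y_3 = 249·9960+20·124001 = 4960060
k=4:  x_4 = 249·61752249+155·20·4960060 = 30752496001,  y_4 = 249·4960060+20·61752249 = 2470099920
k=5:  x_5 = 249·30752496001+155·20·2470099920 = 15314681256249,  y_5 = 249·2470099920+20·30752496001 = 1230104800100

249 20
124001 9960
61752249 4960060
30752496001 2470099920
15314681256249 1230104800100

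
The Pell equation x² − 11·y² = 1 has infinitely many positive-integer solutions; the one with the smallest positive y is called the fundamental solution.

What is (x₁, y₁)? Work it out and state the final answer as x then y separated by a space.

10 3

[3; 3,6] for √11; ℓ=2 ⇒ convergent index 1
a_0=3:  p_0=3·1+0=3,  q_0=3·0+1=1
a_1=3:  p_1=3·3+1=10,  q_1=3·1+0=3
→ (10, 3).  Check: 10²=100, 11·3²=99, difference 1.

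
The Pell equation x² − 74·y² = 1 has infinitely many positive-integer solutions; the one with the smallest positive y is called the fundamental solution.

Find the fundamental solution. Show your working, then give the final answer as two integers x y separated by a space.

3699 430

√74 → a₀=8, period (1,1,1,1,16); ℓ=5 odd so k=9
i=0: a=8 ⇒ p=8, q=1
…
i=4: a=1 ⇒ p=43, q=5
…
i=8: a=1 ⇒ p=2228, q=259
i=9: a=1 ⇒ p=3699, q=430
→ (3699, 430).  Check: 3699²=13682601, 74·430²=13682600, difference 1.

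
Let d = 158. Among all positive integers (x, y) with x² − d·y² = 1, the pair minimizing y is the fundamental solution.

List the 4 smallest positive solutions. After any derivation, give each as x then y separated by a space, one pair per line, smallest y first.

7743 616
119908097 9539376
1856896782399 147726776120
28755903452322817 2287696845454944

d=158: √d = [12; 1,1,3,12,3,1,1,24] (ℓ=8, even), read p_7/q_7
i=0: a=12 ⇒ p=12, q=1
i=1: a=1 ⇒ p=13, q=1
…
i=3: a=3 ⇒ p=88, q=7
…
i=5: a=3 ⇒ p=3331, q=265
i=6: a=1 ⇒ p=4412, q=351
i=7: a=1 ⇒ p=7743, q=616
fundamental: x₁=7743, y₁=616  (since 59954049 − 158·379456 = 1)
(x_2, y_2) = (7743·7743 + 158·616·616, 7743·616 + 616·7743) = (119908097, 9539376)
(x_3, y_3) = (7743·119908097 + 158·616·9539376, 7743·9539376 + 616·119908097) = (1856896782399, 147726776120)
(x_4, y_4) = (7743·1856896782399 + 158·616·147726776120, 7743·147726776120 + 616·1856896782399) = (28755903452322817, 2287696845454944)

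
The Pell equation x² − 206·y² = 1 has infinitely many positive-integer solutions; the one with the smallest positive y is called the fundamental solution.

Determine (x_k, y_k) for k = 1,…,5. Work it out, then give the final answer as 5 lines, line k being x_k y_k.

59535 4148
7088832449 493902360
844067279642895 58808954001052
100503090979990675201 7002382152411359280
11966903042143422416540175 833773642828811595468548

d=206: √d = [14; 2,1,5,14,5,1,2,28] (ℓ=8, even), read p_7/q_7
i=0: a=14 ⇒ p=14, q=1
i=1: a=2 ⇒ p=29, q=2
i=2: a=1 ⇒ p=43, q=3
i=3: a=5 ⇒ p=244, q=17
…
i=5: a=5 ⇒ p=17539, q=1222
i=6: a=1 ⇒ p=20998, q=1463
i=7: a=2 ⇒ p=59535, q=4148
→ (59535, 4148).  Check: 59535²=3544416225, 206·4148²=3544416224, difference 1.
n=2: (59535,4148)∘(59535,4148) = (59535·59535+206·4148·4148, 59535·4148+4148·59535) = (7088832449,493902360)
n=3: (7088832449,493902360)∘(59535,4148) = (59535·7088832449+206·4148·493902360, 59535·493902360+4148·7088832449) = (844067279642895,58808954001052)
n=4: (844067279642895,58808954001052)∘(59535,4148) = (59535·844067279642895+206·4148·58808954001052, 59535·58808954001052+4148·844067279642895) = (100503090979990675201,7002382152411359280)
n=5: (100503090979990675201,7002382152411359280)∘(59535,4148) = (59535·100503090979990675201+206·4148·7002382152411359280, 59535·7002382152411359280+4148·100503090979990675201) = (11966903042143422416540175,833773642828811595468548)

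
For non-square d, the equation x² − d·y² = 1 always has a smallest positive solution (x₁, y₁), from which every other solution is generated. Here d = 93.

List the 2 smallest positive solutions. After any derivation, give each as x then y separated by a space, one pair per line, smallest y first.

[9; 1,1,1,4,6,4,1,1,1,18] for √93; ℓ=10 ⇒ convergent index 9
i=0: a=9 ⇒ p=9, q=1
i=1: a=1 ⇒ p=10, q=1
i=2: a=1 ⇒ p=19, q=2
…
i=7: a=1 ⇒ p=4330, q=449
i=8: a=1 ⇒ p=7821, q=811
i=9: a=1 ⇒ p=12151, q=1260
fundamental: x₁=12151, y₁=1260  (since 147646801 − 93·1587600 = 1)
(12151+1260√93)^2 = 295293601 + 30620520√93

12151 1260
295293601 30620520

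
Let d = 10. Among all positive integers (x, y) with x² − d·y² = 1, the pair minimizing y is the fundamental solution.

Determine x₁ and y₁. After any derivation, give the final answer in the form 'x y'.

√10 → a₀=3, period (6); ℓ=1 odd so k=1
i=0: a=3 ⇒ p=3, q=1
i=1: a=6 ⇒ p=19, q=6
→ (19, 6).  Check: 19²=361, 10·6²=360, difference 1.

19 6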